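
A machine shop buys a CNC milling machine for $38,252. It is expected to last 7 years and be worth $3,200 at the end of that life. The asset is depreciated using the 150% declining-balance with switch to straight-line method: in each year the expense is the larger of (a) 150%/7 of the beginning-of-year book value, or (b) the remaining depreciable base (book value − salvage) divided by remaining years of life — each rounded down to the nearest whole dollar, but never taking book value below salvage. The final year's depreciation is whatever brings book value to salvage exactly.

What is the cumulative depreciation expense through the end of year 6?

$31,258

Depreciable base = $38,252 − $3,200 = $35,052.
Year 1: DB = ⌊$38,252 × 150%/7⌋ = $8,196; SL = ⌊$35,052/7⌋ = $5,007 → take DB $8,196. Book value $30,056.
Year 2: DB = ⌊$30,056 × 150%/7⌋ = $6,440; SL = ⌊$26,856/6⌋ = $4,476 → take DB $6,440. Book value $23,616.
Year 3: DB = ⌊$23,616 × 150%/7⌋ = $5,060; SL = ⌊$20,416/5⌋ = $4,083 → take DB $5,060. Book value $18,556.
Year 4: DB = ⌊$18,556 × 150%/7⌋ = $3,976; SL = ⌊$15,356/4⌋ = $3,839 → take DB $3,976. Book value $14,580.
Year 5: DB = ⌊$14,580 × 150%/7⌋ = $3,124; SL = ⌊$11,380/3⌋ = $3,793 → take SL $3,793. Book value $10,787.
Year 6: DB = ⌊$10,787 × 150%/7⌋ = $2,311; SL = ⌊$7,587/2⌋ = $3,793 → take SL $3,793. Book value $6,994.
Accumulated through year 6 = $38,252 − $6,994 = $31,258.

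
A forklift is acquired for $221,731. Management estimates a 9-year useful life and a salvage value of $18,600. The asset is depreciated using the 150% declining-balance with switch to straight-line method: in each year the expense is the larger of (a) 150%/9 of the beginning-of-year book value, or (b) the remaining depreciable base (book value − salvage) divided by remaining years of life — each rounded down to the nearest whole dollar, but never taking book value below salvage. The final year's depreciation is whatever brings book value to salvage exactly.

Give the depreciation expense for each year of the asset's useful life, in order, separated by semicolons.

$36,955; $30,796; $25,663; $21,386; $17,821; $17,627; $17,627; $17,628; $17,628

Depreciable base = $221,731 − $18,600 = $203,131.
Year 1: DB = ⌊$221,731 × 150%/9⌋ = $36,955; SL = ⌊$203,131/9⌋ = $22,570 → take DB $36,955. Book value $184,776.
Year 2: DB = ⌊$184,776 × 150%/9⌋ = $30,796; SL = ⌊$166,176/8⌋ = $20,772 → take DB $30,796. Book value $153,980.
Year 3: DB = ⌊$153,980 × 150%/9⌋ = $25,663; SL = ⌊$135,380/7⌋ = $19,340 → take DB $25,663. Book value $128,317.
Year 4: DB = ⌊$128,317 × 150%/9⌋ = $21,386; SL = ⌊$109,717/6⌋ = $18,286 → take DB $21,386. Book value $106,931.
Year 5: DB = ⌊$106,931 × 150%/9⌋ = $17,821; SL = ⌊$88,331/5⌋ = $17,666 → take DB $17,821. Book value $89,110.
Year 6: DB = ⌊$89,110 × 150%/9⌋ = $14,851; SL = ⌊$70,510/4⌋ = $17,627 → take SL $17,627. Book value $71,483.
Year 7: DB = ⌊$71,483 × 150%/9⌋ = $11,913; SL = ⌊$52,883/3⌋ = $17,627 → take SL $17,627. Book value $53,856.
Year 8: DB = ⌊$53,856 × 150%/9⌋ = $8,976; SL = ⌊$35,256/2⌋ = $17,628 → take SL $17,628. Book value $36,228.
Year 9 (final): $36,228 − $18,600 = $17,628. Book value $18,600.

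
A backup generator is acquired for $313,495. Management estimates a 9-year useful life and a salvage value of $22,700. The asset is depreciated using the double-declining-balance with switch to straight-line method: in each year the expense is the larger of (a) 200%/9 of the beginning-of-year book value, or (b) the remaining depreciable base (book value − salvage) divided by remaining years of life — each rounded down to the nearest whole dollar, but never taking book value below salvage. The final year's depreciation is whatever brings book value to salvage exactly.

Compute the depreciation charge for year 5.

Depreciable base = $313,495 − $22,700 = $290,795.
Year 1: DB = ⌊$313,495 × 200%/9⌋ = $69,665; SL = ⌊$290,795/9⌋ = $32,310 → take DB $69,665. Book value $243,830.
Year 2: DB = ⌊$243,830 × 200%/9⌋ = $54,184; SL = ⌊$221,130/8⌋ = $27,641 → take DB $54,184. Book value $189,646.
Year 3: DB = ⌊$189,646 × 200%/9⌋ = $42,143; SL = ⌊$166,946/7⌋ = $23,849 → take DB $42,143. Book value $147,503.
Year 4: DB = ⌊$147,503 × 200%/9⌋ = $32,778; SL = ⌊$124,803/6⌋ = $20,800 → take DB $32,778. Book value $114,725.
Year 5: DB = ⌊$114,725 × 200%/9⌋ = $25,494; SL = ⌊$92,025/5⌋ = $18,405 → take DB $25,494. Book value $89,231.

$25,494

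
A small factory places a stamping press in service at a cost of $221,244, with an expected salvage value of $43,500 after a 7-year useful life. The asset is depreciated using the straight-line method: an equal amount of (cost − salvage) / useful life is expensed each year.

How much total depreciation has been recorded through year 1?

Depreciable base = $221,244 − $43,500 = $177,744.
Annual expense = $177,744 / 7 = $25,392.
End of year 1: book value $195,852.
Accumulated through year 1 = $221,244 − $195,852 = $25,392.

$25,392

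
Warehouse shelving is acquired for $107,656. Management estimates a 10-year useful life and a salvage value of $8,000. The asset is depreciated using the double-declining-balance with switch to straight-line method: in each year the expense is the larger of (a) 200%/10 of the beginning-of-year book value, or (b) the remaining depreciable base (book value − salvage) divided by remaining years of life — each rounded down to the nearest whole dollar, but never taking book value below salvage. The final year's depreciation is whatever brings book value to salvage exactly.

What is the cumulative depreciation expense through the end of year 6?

$79,434

Depreciable base = $107,656 − $8,000 = $99,656.
Year 1: DB = ⌊$107,656 × 200%/10⌋ = $21,531; SL = ⌊$99,656/10⌋ = $9,965 → take DB $21,531. Book value $86,125.
Year 2: DB = ⌊$86,125 × 200%/10⌋ = $17,225; SL = ⌊$78,125/9⌋ = $8,680 → take DB $17,225. Book value $68,900.
Year 3: DB = ⌊$68,900 × 200%/10⌋ = $13,780; SL = ⌊$60,900/8⌋ = $7,612 → take DB $13,780. Book value $55,120.
Year 4: DB = ⌊$55,120 × 200%/10⌋ = $11,024; SL = ⌊$47,120/7⌋ = $6,731 → take DB $11,024. Book value $44,096.
Year 5: DB = ⌊$44,096 × 200%/10⌋ = $8,819; SL = ⌊$36,096/6⌋ = $6,016 → take DB $8,819. Book value $35,277.
Year 6: DB = ⌊$35,277 × 200%/10⌋ = $7,055; SL = ⌊$27,277/5⌋ = $5,455 → take DB $7,055. Book value $28,222.
Accumulated through year 6 = $107,656 − $28,222 = $79,434.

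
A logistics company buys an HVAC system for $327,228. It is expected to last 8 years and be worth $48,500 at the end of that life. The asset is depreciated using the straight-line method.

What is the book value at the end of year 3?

$222,705

Depreciable base = $327,228 − $48,500 = $278,728.
Annual expense = $278,728 / 8 = $34,841.
End of year 1: book value $292,387.
End of year 2: book value $257,546.
End of year 3: book value $222,705.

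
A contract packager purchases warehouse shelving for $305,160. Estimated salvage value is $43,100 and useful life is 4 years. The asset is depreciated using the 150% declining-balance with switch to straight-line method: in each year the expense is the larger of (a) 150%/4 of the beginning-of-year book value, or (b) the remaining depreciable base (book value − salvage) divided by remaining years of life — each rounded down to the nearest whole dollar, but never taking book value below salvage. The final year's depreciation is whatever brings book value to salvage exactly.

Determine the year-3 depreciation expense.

$44,701

Depreciable base = $305,160 − $43,100 = $262,060.
Year 1: DB = ⌊$305,160 × 150%/4⌋ = $114,435; SL = ⌊$262,060/4⌋ = $65,515 → take DB $114,435. Book value $190,725.
Year 2: DB = ⌊$190,725 × 150%/4⌋ = $71,521; SL = ⌊$147,625/3⌋ = $49,208 → take DB $71,521. Book value $119,204.
Year 3: DB = ⌊$119,204 × 150%/4⌋ = $44,701; SL = ⌊$76,104/2⌋ = $38,052 → take DB $44,701. Book value $74,503.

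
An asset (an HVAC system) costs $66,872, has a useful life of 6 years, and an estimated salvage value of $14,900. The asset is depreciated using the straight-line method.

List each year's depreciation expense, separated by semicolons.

Depreciable base = $66,872 − $14,900 = $51,972.
Annual expense = $51,972 / 6 = $8,662.
End of year 1: book value $58,210.
End of year 2: book value $49,548.
End of year 3: book value $40,886.
End of year 4: book value $32,224.
End of year 5: book value $23,562.
End of year 6: book value $14,900.

$8,662; $8,662; $8,662; $8,662; $8,662; $8,662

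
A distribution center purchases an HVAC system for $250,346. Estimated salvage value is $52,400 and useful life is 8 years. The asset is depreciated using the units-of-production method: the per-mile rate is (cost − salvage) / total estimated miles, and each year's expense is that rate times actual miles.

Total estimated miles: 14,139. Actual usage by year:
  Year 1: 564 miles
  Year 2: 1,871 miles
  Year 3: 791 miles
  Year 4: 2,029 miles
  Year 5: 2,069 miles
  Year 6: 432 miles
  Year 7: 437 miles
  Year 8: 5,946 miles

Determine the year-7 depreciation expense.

Depreciable base = $250,346 − $52,400 = $197,946.
Rate = $197,946 / 14,139 miles = $14 per mile.
Year 1: 564 × $14 = $7,896. Book value $242,450.
Year 2: 1,871 × $14 = $26,194. Book value $216,256.
Year 3: 791 × $14 = $11,074. Book value $205,182.
Year 4: 2,029 × $14 = $28,406. Book value $176,776.
Year 5: 2,069 × $14 = $28,966. Book value $147,810.
Year 6: 432 × $14 = $6,048. Book value $141,762.
Year 7: 437 × $14 = $6,118. Book value $135,644.

$6,118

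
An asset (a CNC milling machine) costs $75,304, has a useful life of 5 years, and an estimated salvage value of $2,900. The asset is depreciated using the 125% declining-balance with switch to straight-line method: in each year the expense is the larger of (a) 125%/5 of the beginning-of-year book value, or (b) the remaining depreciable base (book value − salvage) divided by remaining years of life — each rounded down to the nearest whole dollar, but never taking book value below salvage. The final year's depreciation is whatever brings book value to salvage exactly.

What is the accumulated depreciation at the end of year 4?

$59,251

Depreciable base = $75,304 − $2,900 = $72,404.
Year 1: DB = ⌊$75,304 × 125%/5⌋ = $18,826; SL = ⌊$72,404/5⌋ = $14,480 → take DB $18,826. Book value $56,478.
Year 2: DB = ⌊$56,478 × 125%/5⌋ = $14,119; SL = ⌊$53,578/4⌋ = $13,394 → take DB $14,119. Book value $42,359.
Year 3: DB = ⌊$42,359 × 125%/5⌋ = $10,589; SL = ⌊$39,459/3⌋ = $13,153 → take SL $13,153. Book value $29,206.
Year 4: DB = ⌊$29,206 × 125%/5⌋ = $7,301; SL = ⌊$26,306/2⌋ = $13,153 → take SL $13,153. Book value $16,053.
Accumulated through year 4 = $75,304 − $16,053 = $59,251.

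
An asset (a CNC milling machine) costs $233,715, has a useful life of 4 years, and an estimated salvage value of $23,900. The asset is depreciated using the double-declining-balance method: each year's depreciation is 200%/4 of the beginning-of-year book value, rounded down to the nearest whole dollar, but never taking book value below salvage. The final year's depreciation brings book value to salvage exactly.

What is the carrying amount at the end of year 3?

Depreciable base = $233,715 − $23,900 = $209,815.
Year 1: ⌊$233,715 × 200%/4⌋ = $116,857. Book value $116,858.
Year 2: ⌊$116,858 × 200%/4⌋ = $58,429. Book value $58,429.
Year 3: ⌊$58,429 × 200%/4⌋ = $29,214. Book value $29,215.

$29,215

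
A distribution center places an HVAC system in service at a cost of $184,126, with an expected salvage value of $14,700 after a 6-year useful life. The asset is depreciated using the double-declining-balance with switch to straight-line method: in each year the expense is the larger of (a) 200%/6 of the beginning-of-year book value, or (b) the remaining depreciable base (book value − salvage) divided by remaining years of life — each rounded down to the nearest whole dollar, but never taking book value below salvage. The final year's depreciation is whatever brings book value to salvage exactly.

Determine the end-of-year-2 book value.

Depreciable base = $184,126 − $14,700 = $169,426.
Year 1: DB = ⌊$184,126 × 200%/6⌋ = $61,375; SL = ⌊$169,426/6⌋ = $28,237 → take DB $61,375. Book value $122,751.
Year 2: DB = ⌊$122,751 × 200%/6⌋ = $40,917; SL = ⌊$108,051/5⌋ = $21,610 → take DB $40,917. Book value $81,834.

$81,834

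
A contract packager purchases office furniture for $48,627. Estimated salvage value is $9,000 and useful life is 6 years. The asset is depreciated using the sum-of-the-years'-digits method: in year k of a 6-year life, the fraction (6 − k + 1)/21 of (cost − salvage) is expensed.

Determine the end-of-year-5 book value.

Depreciable base = $48,627 − $9,000 = $39,627.
Sum of the years' digits = 6+5+4+3+2+1 = 21.
Year 1: $39,627 × 6/21 = $11,322. Book value $37,305.
Year 2: $39,627 × 5/21 = $9,435. Book value $27,870.
Year 3: $39,627 × 4/21 = $7,548. Book value $20,322.
Year 4: $39,627 × 3/21 = $5,661. Book value $14,661.
Year 5: $39,627 × 2/21 = $3,774. Book value $10,887.

$10,887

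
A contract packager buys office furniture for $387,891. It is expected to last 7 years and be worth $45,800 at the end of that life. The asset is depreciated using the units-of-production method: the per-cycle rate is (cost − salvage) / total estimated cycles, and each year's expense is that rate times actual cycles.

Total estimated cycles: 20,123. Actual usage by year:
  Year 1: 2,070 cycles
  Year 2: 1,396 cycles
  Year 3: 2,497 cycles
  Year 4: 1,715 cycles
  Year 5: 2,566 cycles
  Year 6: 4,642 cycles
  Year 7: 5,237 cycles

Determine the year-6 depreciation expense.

Depreciable base = $387,891 − $45,800 = $342,091.
Rate = $342,091 / 20,123 cycles = $17 per cycle.
Year 1: 2,070 × $17 = $35,190. Book value $352,701.
Year 2: 1,396 × $17 = $23,732. Book value $328,969.
Year 3: 2,497 × $17 = $42,449. Book value $286,520.
Year 4: 1,715 × $17 = $29,155. Book value $257,365.
Year 5: 2,566 × $17 = $43,622. Book value $213,743.
Year 6: 4,642 × $17 = $78,914. Book value $134,829.

$78,914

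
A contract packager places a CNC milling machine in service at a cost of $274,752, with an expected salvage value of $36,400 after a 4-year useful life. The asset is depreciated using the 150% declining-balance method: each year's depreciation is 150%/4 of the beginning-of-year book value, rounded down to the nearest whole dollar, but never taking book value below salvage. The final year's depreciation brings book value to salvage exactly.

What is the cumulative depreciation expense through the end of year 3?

$207,673

Depreciable base = $274,752 − $36,400 = $238,352.
Year 1: ⌊$274,752 × 150%/4⌋ = $103,032. Book value $171,720.
Year 2: ⌊$171,720 × 150%/4⌋ = $64,395. Book value $107,325.
Year 3: ⌊$107,325 × 150%/4⌋ = $40,246. Book value $67,079.
Accumulated through year 3 = $274,752 − $67,079 = $207,673.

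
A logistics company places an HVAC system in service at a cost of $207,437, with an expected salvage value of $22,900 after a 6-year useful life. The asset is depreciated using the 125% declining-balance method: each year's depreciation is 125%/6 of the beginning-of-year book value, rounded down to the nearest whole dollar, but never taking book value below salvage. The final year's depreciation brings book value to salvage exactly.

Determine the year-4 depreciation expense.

$21,442

Depreciable base = $207,437 − $22,900 = $184,537.
Year 1: ⌊$207,437 × 125%/6⌋ = $43,216. Book value $164,221.
Year 2: ⌊$164,221 × 125%/6⌋ = $34,212. Book value $130,009.
Year 3: ⌊$130,009 × 125%/6⌋ = $27,085. Book value $102,924.
Year 4: ⌊$102,924 × 125%/6⌋ = $21,442. Book value $81,482.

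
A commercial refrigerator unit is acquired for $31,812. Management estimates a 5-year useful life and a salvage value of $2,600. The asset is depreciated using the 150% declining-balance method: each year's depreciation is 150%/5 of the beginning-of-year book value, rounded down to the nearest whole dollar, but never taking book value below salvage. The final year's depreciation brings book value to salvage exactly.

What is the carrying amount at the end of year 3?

$10,913

Depreciable base = $31,812 − $2,600 = $29,212.
Year 1: ⌊$31,812 × 150%/5⌋ = $9,543. Book value $22,269.
Year 2: ⌊$22,269 × 150%/5⌋ = $6,680. Book value $15,589.
Year 3: ⌊$15,589 × 150%/5⌋ = $4,676. Book value $10,913.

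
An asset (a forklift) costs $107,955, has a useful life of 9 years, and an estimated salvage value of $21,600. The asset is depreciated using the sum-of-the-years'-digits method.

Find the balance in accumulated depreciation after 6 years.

$74,841

Depreciable base = $107,955 − $21,600 = $86,355.
Sum of the years' digits = 9+8+7+6+5+4+3+2+1 = 45.
Year 1: $86,355 × 9/45 = $17,271. Book value $90,684.
Year 2: $86,355 × 8/45 = $15,352. Book value $75,332.
Year 3: $86,355 × 7/45 = $13,433. Book value $61,899.
Year 4: $86,355 × 6/45 = $11,514. Book value $50,385.
Year 5: $86,355 × 5/45 = $9,595. Book value $40,790.
Year 6: $86,355 × 4/45 = $7,676. Book value $33,114.
Accumulated through year 6 = $107,955 − $33,114 = $74,841.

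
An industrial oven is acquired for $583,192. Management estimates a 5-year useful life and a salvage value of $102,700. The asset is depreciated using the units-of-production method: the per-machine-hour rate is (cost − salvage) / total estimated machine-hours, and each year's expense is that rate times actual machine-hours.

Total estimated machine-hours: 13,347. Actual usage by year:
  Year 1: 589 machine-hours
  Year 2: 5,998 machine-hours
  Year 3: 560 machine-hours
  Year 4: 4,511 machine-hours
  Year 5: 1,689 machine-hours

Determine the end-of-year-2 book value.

$346,060

Depreciable base = $583,192 − $102,700 = $480,492.
Rate = $480,492 / 13,347 machine-hours = $36 per machine-hour.
Year 1: 589 × $36 = $21,204. Book value $561,988.
Year 2: 5,998 × $36 = $215,928. Book value $346,060.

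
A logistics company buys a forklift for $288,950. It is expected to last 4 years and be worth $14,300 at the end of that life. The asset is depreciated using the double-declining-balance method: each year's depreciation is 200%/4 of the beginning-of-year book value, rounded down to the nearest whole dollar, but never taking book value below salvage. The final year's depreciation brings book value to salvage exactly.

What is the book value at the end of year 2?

Depreciable base = $288,950 − $14,300 = $274,650.
Year 1: ⌊$288,950 × 200%/4⌋ = $144,475. Book value $144,475.
Year 2: ⌊$144,475 × 200%/4⌋ = $72,237. Book value $72,238.

$72,238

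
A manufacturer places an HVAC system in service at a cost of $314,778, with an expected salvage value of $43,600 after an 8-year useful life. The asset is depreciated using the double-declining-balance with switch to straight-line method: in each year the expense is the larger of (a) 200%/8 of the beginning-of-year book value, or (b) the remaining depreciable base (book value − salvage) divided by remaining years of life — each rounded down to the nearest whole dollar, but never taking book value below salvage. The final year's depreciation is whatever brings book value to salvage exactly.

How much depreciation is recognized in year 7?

Depreciable base = $314,778 − $43,600 = $271,178.
Year 1: DB = ⌊$314,778 × 200%/8⌋ = $78,694; SL = ⌊$271,178/8⌋ = $33,897 → take DB $78,694. Book value $236,084.
Year 2: DB = ⌊$236,084 × 200%/8⌋ = $59,021; SL = ⌊$192,484/7⌋ = $27,497 → take DB $59,021. Book value $177,063.
Year 3: DB = ⌊$177,063 × 200%/8⌋ = $44,265; SL = ⌊$133,463/6⌋ = $22,243 → take DB $44,265. Book value $132,798.
Year 4: DB = ⌊$132,798 × 200%/8⌋ = $33,199; SL = ⌊$89,198/5⌋ = $17,839 → take DB $33,199. Book value $99,599.
Year 5: DB = ⌊$99,599 × 200%/8⌋ = $24,899; SL = ⌊$55,999/4⌋ = $13,999 → take DB $24,899. Book value $74,700.
Year 6: DB = ⌊$74,700 × 200%/8⌋ = $18,675; SL = ⌊$31,100/3⌋ = $10,366 → take DB $18,675. Book value $56,025.
Year 7: DB = ⌊$56,025 × 200%/8⌋ = $14,006; SL = ⌊$12,425/2⌋ = $6,212 → take DB $14,006, capped at $12,425. Book value $43,600.

$12,425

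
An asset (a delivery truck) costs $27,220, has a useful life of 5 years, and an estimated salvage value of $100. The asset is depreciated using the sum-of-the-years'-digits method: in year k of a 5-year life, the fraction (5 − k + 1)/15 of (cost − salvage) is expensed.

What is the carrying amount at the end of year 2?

$10,948

Depreciable base = $27,220 − $100 = $27,120.
Sum of the years' digits = 5+4+3+2+1 = 15.
Year 1: $27,120 × 5/15 = $9,040. Book value $18,180.
Year 2: $27,120 × 4/15 = $7,232. Book value $10,948.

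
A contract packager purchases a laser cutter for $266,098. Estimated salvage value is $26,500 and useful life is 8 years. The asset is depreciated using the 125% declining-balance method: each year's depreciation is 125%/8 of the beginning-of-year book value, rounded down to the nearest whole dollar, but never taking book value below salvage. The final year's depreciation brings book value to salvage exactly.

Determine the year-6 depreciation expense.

Depreciable base = $266,098 − $26,500 = $239,598.
Year 1: ⌊$266,098 × 125%/8⌋ = $41,577. Book value $224,521.
Year 2: ⌊$224,521 × 125%/8⌋ = $35,081. Book value $189,440.
Year 3: ⌊$189,440 × 125%/8⌋ = $29,600. Book value $159,840.
Year 4: ⌊$159,840 × 125%/8⌋ = $24,975. Book value $134,865.
Year 5: ⌊$134,865 × 125%/8⌋ = $21,072. Book value $113,793.
Year 6: ⌊$113,793 × 125%/8⌋ = $17,780. Book value $96,013.

$17,780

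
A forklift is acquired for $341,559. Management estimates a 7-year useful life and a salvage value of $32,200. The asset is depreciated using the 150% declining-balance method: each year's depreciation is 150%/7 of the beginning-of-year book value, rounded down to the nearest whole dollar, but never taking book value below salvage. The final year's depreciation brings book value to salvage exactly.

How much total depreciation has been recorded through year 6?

Depreciable base = $341,559 − $32,200 = $309,359.
Year 1: ⌊$341,559 × 150%/7⌋ = $73,191. Book value $268,368.
Year 2: ⌊$268,368 × 150%/7⌋ = $57,507. Book value $210,861.
Year 3: ⌊$210,861 × 150%/7⌋ = $45,184. Book value $165,677.
Year 4: ⌊$165,677 × 150%/7⌋ = $35,502. Book value $130,175.
Year 5: ⌊$130,175 × 150%/7⌋ = $27,894. Book value $102,281.
Year 6: ⌊$102,281 × 150%/7⌋ = $21,917. Book value $80,364.
Accumulated through year 6 = $341,559 − $80,364 = $261,195.

$261,195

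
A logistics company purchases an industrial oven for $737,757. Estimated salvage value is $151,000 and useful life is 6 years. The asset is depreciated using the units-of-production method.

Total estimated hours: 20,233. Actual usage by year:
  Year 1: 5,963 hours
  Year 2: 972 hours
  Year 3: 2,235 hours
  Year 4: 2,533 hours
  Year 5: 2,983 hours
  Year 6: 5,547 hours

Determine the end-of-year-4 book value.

Depreciable base = $737,757 − $151,000 = $586,757.
Rate = $586,757 / 20,233 hours = $29 per hour.
Year 1: 5,963 × $29 = $172,927. Book value $564,830.
Year 2: 972 × $29 = $28,188. Book value $536,642.
Year 3: 2,235 × $29 = $64,815. Book value $471,827.
Year 4: 2,533 × $29 = $73,457. Book value $398,370.

$398,370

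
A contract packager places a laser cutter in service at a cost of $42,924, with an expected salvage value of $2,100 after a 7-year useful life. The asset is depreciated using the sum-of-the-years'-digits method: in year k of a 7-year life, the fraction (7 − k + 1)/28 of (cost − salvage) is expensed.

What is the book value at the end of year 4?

Depreciable base = $42,924 − $2,100 = $40,824.
Sum of the years' digits = 7+6+5+4+3+2+1 = 28.
Year 1: $40,824 × 7/28 = $10,206. Book value $32,718.
Year 2: $40,824 × 6/28 = $8,748. Book value $23,970.
Year 3: $40,824 × 5/28 = $7,290. Book value $16,680.
Year 4: $40,824 × 4/28 = $5,832. Book value $10,848.

$10,848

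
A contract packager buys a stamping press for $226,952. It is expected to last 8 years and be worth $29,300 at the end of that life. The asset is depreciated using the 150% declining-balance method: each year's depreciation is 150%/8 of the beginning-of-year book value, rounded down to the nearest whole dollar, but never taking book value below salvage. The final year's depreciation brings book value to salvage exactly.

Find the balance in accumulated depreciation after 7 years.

$173,899

Depreciable base = $226,952 − $29,300 = $197,652.
Year 1: ⌊$226,952 × 150%/8⌋ = $42,553. Book value $184,399.
Year 2: ⌊$184,399 × 150%/8⌋ = $34,574. Book value $149,825.
Year 3: ⌊$149,825 × 150%/8⌋ = $28,092. Book value $121,733.
Year 4: ⌊$121,733 × 150%/8⌋ = $22,824. Book value $98,909.
Year 5: ⌊$98,909 × 150%/8⌋ = $18,545. Book value $80,364.
Year 6: ⌊$80,364 × 150%/8⌋ = $15,068. Book value $65,296.
Year 7: ⌊$65,296 × 150%/8⌋ = $12,243. Book value $53,053.
Accumulated through year 7 = $226,952 − $53,053 = $173,899.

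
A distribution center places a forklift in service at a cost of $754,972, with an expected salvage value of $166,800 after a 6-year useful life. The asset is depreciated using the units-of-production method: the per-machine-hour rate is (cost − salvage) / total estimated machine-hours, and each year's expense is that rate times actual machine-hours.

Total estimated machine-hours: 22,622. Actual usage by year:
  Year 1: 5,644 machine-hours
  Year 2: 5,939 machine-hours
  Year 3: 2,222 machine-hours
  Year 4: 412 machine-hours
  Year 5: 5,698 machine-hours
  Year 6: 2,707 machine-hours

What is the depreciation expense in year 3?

Depreciable base = $754,972 − $166,800 = $588,172.
Rate = $588,172 / 22,622 machine-hours = $26 per machine-hour.
Year 1: 5,644 × $26 = $146,744. Book value $608,228.
Year 2: 5,939 × $26 = $154,414. Book value $453,814.
Year 3: 2,222 × $26 = $57,772. Book value $396,042.

$57,772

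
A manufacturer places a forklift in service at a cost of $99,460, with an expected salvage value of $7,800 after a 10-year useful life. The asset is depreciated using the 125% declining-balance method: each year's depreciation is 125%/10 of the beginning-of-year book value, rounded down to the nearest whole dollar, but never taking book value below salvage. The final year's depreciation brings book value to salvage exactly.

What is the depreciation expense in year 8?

Depreciable base = $99,460 − $7,800 = $91,660.
Year 1: ⌊$99,460 × 125%/10⌋ = $12,432. Book value $87,028.
Year 2: ⌊$87,028 × 125%/10⌋ = $10,878. Book value $76,150.
Year 3: ⌊$76,150 × 125%/10⌋ = $9,518. Book value $66,632.
Year 4: ⌊$66,632 × 125%/10⌋ = $8,329. Book value $58,303.
Year 5: ⌊$58,303 × 125%/10⌋ = $7,287. Book value $51,016.
Year 6: ⌊$51,016 × 125%/10⌋ = $6,377. Book value $44,639.
Year 7: ⌊$44,639 × 125%/10⌋ = $5,579. Book value $39,060.
Year 8: ⌊$39,060 × 125%/10⌋ = $4,882. Book value $34,178.

$4,882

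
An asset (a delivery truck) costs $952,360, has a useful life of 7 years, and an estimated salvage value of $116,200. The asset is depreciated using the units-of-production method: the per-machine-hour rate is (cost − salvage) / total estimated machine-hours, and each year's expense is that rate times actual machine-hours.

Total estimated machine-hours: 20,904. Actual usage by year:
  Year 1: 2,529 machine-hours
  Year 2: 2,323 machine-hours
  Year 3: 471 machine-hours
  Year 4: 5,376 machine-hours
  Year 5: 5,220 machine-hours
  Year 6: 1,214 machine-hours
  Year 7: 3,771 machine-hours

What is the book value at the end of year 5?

Depreciable base = $952,360 − $116,200 = $836,160.
Rate = $836,160 / 20,904 machine-hours = $40 per machine-hour.
Year 1: 2,529 × $40 = $101,160. Book value $851,200.
Year 2: 2,323 × $40 = $92,920. Book value $758,280.
Year 3: 471 × $40 = $18,840. Book value $739,440.
Year 4: 5,376 × $40 = $215,040. Book value $524,400.
Year 5: 5,220 × $40 = $208,800. Book value $315,600.

$315,600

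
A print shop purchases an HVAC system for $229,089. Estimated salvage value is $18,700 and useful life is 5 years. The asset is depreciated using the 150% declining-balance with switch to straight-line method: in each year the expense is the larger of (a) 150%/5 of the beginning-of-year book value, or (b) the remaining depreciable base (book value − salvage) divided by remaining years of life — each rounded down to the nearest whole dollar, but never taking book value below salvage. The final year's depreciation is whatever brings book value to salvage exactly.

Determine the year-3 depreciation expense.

Depreciable base = $229,089 − $18,700 = $210,389.
Year 1: DB = ⌊$229,089 × 150%/5⌋ = $68,726; SL = ⌊$210,389/5⌋ = $42,077 → take DB $68,726. Book value $160,363.
Year 2: DB = ⌊$160,363 × 150%/5⌋ = $48,108; SL = ⌊$141,663/4⌋ = $35,415 → take DB $48,108. Book value $112,255.
Year 3: DB = ⌊$112,255 × 150%/5⌋ = $33,676; SL = ⌊$93,555/3⌋ = $31,185 → take DB $33,676. Book value $78,579.

$33,676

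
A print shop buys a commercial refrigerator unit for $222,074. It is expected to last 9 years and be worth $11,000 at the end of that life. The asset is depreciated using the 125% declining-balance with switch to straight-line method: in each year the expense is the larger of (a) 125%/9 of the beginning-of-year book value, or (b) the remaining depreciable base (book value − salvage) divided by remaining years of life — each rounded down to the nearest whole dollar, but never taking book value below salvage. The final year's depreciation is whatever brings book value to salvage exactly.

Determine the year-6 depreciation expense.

Depreciable base = $222,074 − $11,000 = $211,074.
Year 1: DB = ⌊$222,074 × 125%/9⌋ = $30,843; SL = ⌊$211,074/9⌋ = $23,452 → take DB $30,843. Book value $191,231.
Year 2: DB = ⌊$191,231 × 125%/9⌋ = $26,559; SL = ⌊$180,231/8⌋ = $22,528 → take DB $26,559. Book value $164,672.
Year 3: DB = ⌊$164,672 × 125%/9⌋ = $22,871; SL = ⌊$153,672/7⌋ = $21,953 → take DB $22,871. Book value $141,801.
Year 4: DB = ⌊$141,801 × 125%/9⌋ = $19,694; SL = ⌊$130,801/6⌋ = $21,800 → take SL $21,800. Book value $120,001.
Year 5: DB = ⌊$120,001 × 125%/9⌋ = $16,666; SL = ⌊$109,001/5⌋ = $21,800 → take SL $21,800. Book value $98,201.
Year 6: DB = ⌊$98,201 × 125%/9⌋ = $13,639; SL = ⌊$87,201/4⌋ = $21,800 → take SL $21,800. Book value $76,401.

$21,800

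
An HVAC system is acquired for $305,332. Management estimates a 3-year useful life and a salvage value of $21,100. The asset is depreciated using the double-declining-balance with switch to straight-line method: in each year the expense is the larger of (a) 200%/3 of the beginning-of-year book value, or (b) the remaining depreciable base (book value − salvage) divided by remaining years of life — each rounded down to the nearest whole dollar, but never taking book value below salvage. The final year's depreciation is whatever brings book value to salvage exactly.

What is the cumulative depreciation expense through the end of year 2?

$271,406

Depreciable base = $305,332 − $21,100 = $284,232.
Year 1: DB = ⌊$305,332 × 200%/3⌋ = $203,554; SL = ⌊$284,232/3⌋ = $94,744 → take DB $203,554. Book value $101,778.
Year 2: DB = ⌊$101,778 × 200%/3⌋ = $67,852; SL = ⌊$80,678/2⌋ = $40,339 → take DB $67,852. Book value $33,926.
Accumulated through year 2 = $305,332 − $33,926 = $271,406.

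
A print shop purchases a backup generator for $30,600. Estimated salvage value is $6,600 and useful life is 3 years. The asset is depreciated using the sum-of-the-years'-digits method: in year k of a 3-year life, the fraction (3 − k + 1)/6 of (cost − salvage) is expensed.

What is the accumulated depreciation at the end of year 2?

$20,000

Depreciable base = $30,600 − $6,600 = $24,000.
Sum of the years' digits = 3+2+1 = 6.
Year 1: $24,000 × 3/6 = $12,000. Book value $18,600.
Year 2: $24,000 × 2/6 = $8,000. Book value $10,600.
Accumulated through year 2 = $30,600 − $10,600 = $20,000.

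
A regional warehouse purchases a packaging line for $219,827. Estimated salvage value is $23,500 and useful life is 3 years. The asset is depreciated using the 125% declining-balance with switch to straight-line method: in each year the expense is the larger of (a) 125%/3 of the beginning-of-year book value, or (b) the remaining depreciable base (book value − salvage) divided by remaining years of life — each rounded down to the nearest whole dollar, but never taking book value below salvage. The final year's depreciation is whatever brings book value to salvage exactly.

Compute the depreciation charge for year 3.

$51,303

Depreciable base = $219,827 − $23,500 = $196,327.
Year 1: DB = ⌊$219,827 × 125%/3⌋ = $91,594; SL = ⌊$196,327/3⌋ = $65,442 → take DB $91,594. Book value $128,233.
Year 2: DB = ⌊$128,233 × 125%/3⌋ = $53,430; SL = ⌊$104,733/2⌋ = $52,366 → take DB $53,430. Book value $74,803.
Year 3 (final): $74,803 − $23,500 = $51,303. Book value $23,500.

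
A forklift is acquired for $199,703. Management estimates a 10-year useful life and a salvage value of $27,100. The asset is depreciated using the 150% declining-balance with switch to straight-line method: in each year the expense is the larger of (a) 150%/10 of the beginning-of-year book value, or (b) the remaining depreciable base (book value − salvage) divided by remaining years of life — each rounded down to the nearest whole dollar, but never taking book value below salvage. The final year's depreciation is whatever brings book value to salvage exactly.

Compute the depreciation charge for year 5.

$15,637

Depreciable base = $199,703 − $27,100 = $172,603.
Year 1: DB = ⌊$199,703 × 150%/10⌋ = $29,955; SL = ⌊$172,603/10⌋ = $17,260 → take DB $29,955. Book value $169,748.
Year 2: DB = ⌊$169,748 × 150%/10⌋ = $25,462; SL = ⌊$142,648/9⌋ = $15,849 → take DB $25,462. Book value $144,286.
Year 3: DB = ⌊$144,286 × 150%/10⌋ = $21,642; SL = ⌊$117,186/8⌋ = $14,648 → take DB $21,642. Book value $122,644.
Year 4: DB = ⌊$122,644 × 150%/10⌋ = $18,396; SL = ⌊$95,544/7⌋ = $13,649 → take DB $18,396. Book value $104,248.
Year 5: DB = ⌊$104,248 × 150%/10⌋ = $15,637; SL = ⌊$77,148/6⌋ = $12,858 → take DB $15,637. Book value $88,611.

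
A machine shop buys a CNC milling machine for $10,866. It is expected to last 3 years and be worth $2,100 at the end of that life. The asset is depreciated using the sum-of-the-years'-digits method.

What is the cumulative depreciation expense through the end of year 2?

$7,305

Depreciable base = $10,866 − $2,100 = $8,766.
Sum of the years' digits = 3+2+1 = 6.
Year 1: $8,766 × 3/6 = $4,383. Book value $6,483.
Year 2: $8,766 × 2/6 = $2,922. Book value $3,561.
Accumulated through year 2 = $10,866 − $3,561 = $7,305.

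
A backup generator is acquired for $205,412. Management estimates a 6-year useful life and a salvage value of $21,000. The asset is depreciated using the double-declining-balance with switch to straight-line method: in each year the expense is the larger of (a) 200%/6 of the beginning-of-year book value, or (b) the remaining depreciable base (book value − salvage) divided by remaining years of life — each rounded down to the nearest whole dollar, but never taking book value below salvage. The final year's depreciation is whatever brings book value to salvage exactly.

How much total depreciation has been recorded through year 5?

Depreciable base = $205,412 − $21,000 = $184,412.
Year 1: DB = ⌊$205,412 × 200%/6⌋ = $68,470; SL = ⌊$184,412/6⌋ = $30,735 → take DB $68,470. Book value $136,942.
Year 2: DB = ⌊$136,942 × 200%/6⌋ = $45,647; SL = ⌊$115,942/5⌋ = $23,188 → take DB $45,647. Book value $91,295.
Year 3: DB = ⌊$91,295 × 200%/6⌋ = $30,431; SL = ⌊$70,295/4⌋ = $17,573 → take DB $30,431. Book value $60,864.
Year 4: DB = ⌊$60,864 × 200%/6⌋ = $20,288; SL = ⌊$39,864/3⌋ = $13,288 → take DB $20,288. Book value $40,576.
Year 5: DB = ⌊$40,576 × 200%/6⌋ = $13,525; SL = ⌊$19,576/2⌋ = $9,788 → take DB $13,525. Book value $27,051.
Accumulated through year 5 = $205,412 − $27,051 = $178,361.

$178,361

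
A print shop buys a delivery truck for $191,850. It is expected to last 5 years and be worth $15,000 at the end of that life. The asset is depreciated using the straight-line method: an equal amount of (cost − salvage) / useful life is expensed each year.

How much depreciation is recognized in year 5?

Depreciable base = $191,850 − $15,000 = $176,850.
Annual expense = $176,850 / 5 = $35,370.

$35,370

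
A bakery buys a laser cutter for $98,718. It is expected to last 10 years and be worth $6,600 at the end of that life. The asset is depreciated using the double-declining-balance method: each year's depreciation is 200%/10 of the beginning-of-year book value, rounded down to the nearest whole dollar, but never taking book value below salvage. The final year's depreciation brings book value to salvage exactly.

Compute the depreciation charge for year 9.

Depreciable base = $98,718 − $6,600 = $92,118.
Year 1: ⌊$98,718 × 200%/10⌋ = $19,743. Book value $78,975.
Year 2: ⌊$78,975 × 200%/10⌋ = $15,795. Book value $63,180.
Year 3: ⌊$63,180 × 200%/10⌋ = $12,636. Book value $50,544.
Year 4: ⌊$50,544 × 200%/10⌋ = $10,108. Book value $40,436.
Year 5: ⌊$40,436 × 200%/10⌋ = $8,087. Book value $32,349.
Year 6: ⌊$32,349 × 200%/10⌋ = $6,469. Book value $25,880.
Year 7: ⌊$25,880 × 200%/10⌋ = $5,176. Book value $20,704.
Year 8: ⌊$20,704 × 200%/10⌋ = $4,140. Book value $16,564.
Year 9: ⌊$16,564 × 200%/10⌋ = $3,312. Book value $13,252.

$3,312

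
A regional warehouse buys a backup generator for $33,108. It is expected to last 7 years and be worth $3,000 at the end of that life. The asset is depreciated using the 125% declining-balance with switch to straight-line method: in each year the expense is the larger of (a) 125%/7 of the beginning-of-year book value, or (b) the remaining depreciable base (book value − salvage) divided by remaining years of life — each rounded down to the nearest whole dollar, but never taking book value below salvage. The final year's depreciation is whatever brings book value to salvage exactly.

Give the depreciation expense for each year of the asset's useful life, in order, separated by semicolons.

Depreciable base = $33,108 − $3,000 = $30,108.
Year 1: DB = ⌊$33,108 × 125%/7⌋ = $5,912; SL = ⌊$30,108/7⌋ = $4,301 → take DB $5,912. Book value $27,196.
Year 2: DB = ⌊$27,196 × 125%/7⌋ = $4,856; SL = ⌊$24,196/6⌋ = $4,032 → take DB $4,856. Book value $22,340.
Year 3: DB = ⌊$22,340 × 125%/7⌋ = $3,989; SL = ⌊$19,340/5⌋ = $3,868 → take DB $3,989. Book value $18,351.
Year 4: DB = ⌊$18,351 × 125%/7⌋ = $3,276; SL = ⌊$15,351/4⌋ = $3,837 → take SL $3,837. Book value $14,514.
Year 5: DB = ⌊$14,514 × 125%/7⌋ = $2,591; SL = ⌊$11,514/3⌋ = $3,838 → take SL $3,838. Book value $10,676.
Year 6: DB = ⌊$10,676 × 125%/7⌋ = $1,906; SL = ⌊$7,676/2⌋ = $3,838 → take SL $3,838. Book value $6,838.
Year 7 (final): $6,838 − $3,000 = $3,838. Book value $3,000.

$5,912; $4,856; $3,989; $3,837; $3,838; $3,838; $3,838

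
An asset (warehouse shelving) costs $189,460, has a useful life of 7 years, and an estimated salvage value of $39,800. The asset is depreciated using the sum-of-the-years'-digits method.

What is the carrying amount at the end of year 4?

$71,870

Depreciable base = $189,460 − $39,800 = $149,660.
Sum of the years' digits = 7+6+5+4+3+2+1 = 28.
Year 1: $149,660 × 7/28 = $37,415. Book value $152,045.
Year 2: $149,660 × 6/28 = $32,070. Book value $119,975.
Year 3: $149,660 × 5/28 = $26,725. Book value $93,250.
Year 4: $149,660 × 4/28 = $21,380. Book value $71,870.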